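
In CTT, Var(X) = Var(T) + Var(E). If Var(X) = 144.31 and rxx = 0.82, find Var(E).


var_true = rxx * var_obs = 0.82 * 144.31 = 118.3342
var_error = var_obs - var_true
var_error = 144.31 - 118.3342
var_error = 25.9758

25.9758


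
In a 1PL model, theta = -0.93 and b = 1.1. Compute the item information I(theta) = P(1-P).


P = 1/(1+exp(-(-0.93-1.1))) = 0.1161
I = P*(1-P) = 0.1161 * 0.8839
I = 0.1026

0.1026


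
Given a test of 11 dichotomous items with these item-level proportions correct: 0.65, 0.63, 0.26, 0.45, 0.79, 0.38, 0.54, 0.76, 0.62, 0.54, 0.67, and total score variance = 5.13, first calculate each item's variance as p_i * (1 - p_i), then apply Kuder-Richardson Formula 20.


For each item, compute p_i * q_i:
  Item 1: 0.65 * 0.35 = 0.2275
  Item 2: 0.63 * 0.37 = 0.2331
  Item 3: 0.26 * 0.74 = 0.1924
  Item 4: 0.45 * 0.55 = 0.2475
  Item 5: 0.79 * 0.21 = 0.1659
  Item 6: 0.38 * 0.62 = 0.2356
  Item 7: 0.54 * 0.46 = 0.2484
  Item 8: 0.76 * 0.24 = 0.1824
  Item 9: 0.62 * 0.38 = 0.2356
  Item 10: 0.54 * 0.46 = 0.2484
  Item 11: 0.67 * 0.33 = 0.2211
Sum(p_i * q_i) = 0.2275 + 0.2331 + 0.1924 + 0.2475 + 0.1659 + 0.2356 + 0.2484 + 0.1824 + 0.2356 + 0.2484 + 0.2211 = 2.4379
KR-20 = (k/(k-1)) * (1 - Sum(p_i*q_i) / Var_total)
= (11/10) * (1 - 2.4379/5.13)
= 1.1 * 0.5248
KR-20 = 0.5773

0.5773


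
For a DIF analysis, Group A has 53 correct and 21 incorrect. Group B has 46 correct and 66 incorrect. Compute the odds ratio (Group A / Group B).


Odds_A = 53/21 = 2.5238
Odds_B = 46/66 = 0.697
OR = Odds_A / Odds_B = 2.5238 / 0.697
Exactly, OR = (53 * 66) / (21 * 46) = 3498 / 966
OR = 3.6211

3.6211


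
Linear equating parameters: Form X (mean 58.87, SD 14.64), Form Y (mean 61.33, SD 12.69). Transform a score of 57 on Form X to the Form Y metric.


slope = SD_Y / SD_X = 12.69 / 14.64 ~ 0.8668
intercept = mean_Y - slope * mean_X = 61.33 - (12.69 / 14.64) * 58.87 ~ 10.3013
Y = slope * X + intercept. To avoid rounding drift from the rounded slope/intercept, evaluate the equivalent form Y = mean_Y + SD_Y * (X - mean_X) / SD_X at full precision:
Y = 61.33 + 12.69 * (57 - 58.87) / 14.64
Y = 61.33 - 12.69 * 1.87 / 14.64
Y = 61.33 - 23.7303 / 14.64
Y = 61.33 - 1.6209
Y = 59.7091

59.7091


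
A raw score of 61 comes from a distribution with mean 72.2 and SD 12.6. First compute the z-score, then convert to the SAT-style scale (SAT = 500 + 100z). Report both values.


z = (X - mean) / SD = (61 - 72.2) / 12.6
z = -11.2 / 12.6
z = -0.8889
SAT-scale = SAT = 500 + 100z
Carry z at full precision (z = -11.2 / 12.6) into the conversion:
SAT-scale = 500 + 100 * (-11.2 / 12.6) = 500 + -1120 / 12.6
SAT-scale = 500 + -88.8889
SAT-scale = 411.1111

411.1111


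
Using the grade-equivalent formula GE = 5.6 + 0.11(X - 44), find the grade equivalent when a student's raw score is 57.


raw - median = 57 - 44 = 13
slope * diff = 0.11 * 13 = 1.43
GE = 5.6 + 1.43
GE = 7.03

7.03


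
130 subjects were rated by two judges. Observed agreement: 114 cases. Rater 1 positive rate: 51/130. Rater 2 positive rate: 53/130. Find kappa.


P_o = 114/130 = 0.876923
P_e = (51*53 + 79*77) / 16900 = 0.519882
kappa = (P_o - P_e) / (1 - P_e)
kappa = (0.876923 - 0.519882) / (1 - 0.519882)
kappa = 0.7437

0.7437


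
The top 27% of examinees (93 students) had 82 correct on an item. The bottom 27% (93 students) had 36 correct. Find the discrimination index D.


p_upper = 82/93 = 0.8817
p_lower = 36/93 = 0.3871
D = 0.8817 - 0.3871 = 0.4946

0.4946


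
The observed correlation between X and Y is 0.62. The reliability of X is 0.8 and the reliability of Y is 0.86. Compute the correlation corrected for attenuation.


r_corrected = rxy / sqrt(rxx * ryy)
= 0.62 / sqrt(0.8 * 0.86)
= 0.62 / sqrt(0.688)
= 0.62 / 0.829458
r_corrected = 0.7475

0.7475


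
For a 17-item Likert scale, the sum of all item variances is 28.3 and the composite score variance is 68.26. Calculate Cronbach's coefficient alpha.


alpha = (k/(k-1)) * (1 - sum(si^2)/s_total^2)
= (17/16) * (1 - 28.3/68.26)
alpha = 0.622

0.622


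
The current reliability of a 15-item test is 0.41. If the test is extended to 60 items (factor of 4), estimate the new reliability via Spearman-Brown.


r_new = (n * rxx) / (1 + (n-1) * rxx)
r_new = (4 * 0.41) / (1 + 3 * 0.41)
r_new = 1.64 / 2.23
r_new = 0.7354

0.7354


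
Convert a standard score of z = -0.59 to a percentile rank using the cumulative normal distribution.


CDF(z) = 0.5 * (1 + erf(z/sqrt(2)))
erf(-0.4172) = -0.4448
CDF = 0.2776
Percentile rank = 0.2776 * 100 = 27.76

27.76


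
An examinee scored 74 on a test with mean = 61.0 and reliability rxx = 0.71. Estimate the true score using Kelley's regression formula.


T_est = rxx * X + (1 - rxx) * mean
T_est = 0.71 * 74 + 0.29 * 61.0
T_est = 52.54 + 17.69
T_est = 70.23

70.23


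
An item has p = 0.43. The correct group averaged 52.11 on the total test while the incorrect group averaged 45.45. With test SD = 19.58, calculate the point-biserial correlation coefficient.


q = 1 - p = 0.57
rpb = ((M1 - M0) / SD) * sqrt(p * q)
rpb = ((52.11 - 45.45) / 19.58) * sqrt(0.43 * 0.57)
rpb = 0.1684

0.1684


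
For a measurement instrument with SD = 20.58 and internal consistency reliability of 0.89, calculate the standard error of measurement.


SEM = SD * sqrt(1 - rxx)
SEM = 20.58 * sqrt(1 - 0.89)
SEM = 20.58 * sqrt(0.11) = 20.58 * 0.331662
SEM = 6.8256

6.8256


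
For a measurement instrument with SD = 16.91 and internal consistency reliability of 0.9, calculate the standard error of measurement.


SEM = SD * sqrt(1 - rxx)
SEM = 16.91 * sqrt(1 - 0.9)
SEM = 16.91 * sqrt(0.1) = 16.91 * 0.316228
SEM = 5.3474

5.3474


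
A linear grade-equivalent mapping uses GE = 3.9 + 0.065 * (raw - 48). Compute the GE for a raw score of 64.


raw - median = 64 - 48 = 16
slope * diff = 0.065 * 16 = 1.04
GE = 3.9 + 1.04
GE = 4.94

4.94


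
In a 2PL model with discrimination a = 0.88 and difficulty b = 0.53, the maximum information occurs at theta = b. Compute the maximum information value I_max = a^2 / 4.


For 2PL, max info at theta = b = 0.53
I_max = a^2 / 4 = 0.88^2 / 4
= 0.7744 / 4
I_max = 0.1936

0.1936


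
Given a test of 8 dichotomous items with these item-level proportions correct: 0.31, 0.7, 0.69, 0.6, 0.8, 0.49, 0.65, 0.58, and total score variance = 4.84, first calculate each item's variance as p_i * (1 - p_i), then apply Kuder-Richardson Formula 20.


For each item, compute p_i * q_i:
  Item 1: 0.31 * 0.69 = 0.2139
  Item 2: 0.7 * 0.3 = 0.21
  Item 3: 0.69 * 0.31 = 0.2139
  Item 4: 0.6 * 0.4 = 0.24
  Item 5: 0.8 * 0.2 = 0.16
  Item 6: 0.49 * 0.51 = 0.2499
  Item 7: 0.65 * 0.35 = 0.2275
  Item 8: 0.58 * 0.42 = 0.2436
Sum(p_i * q_i) = 0.2139 + 0.21 + 0.2139 + 0.24 + 0.16 + 0.2499 + 0.2275 + 0.2436 = 1.7588
KR-20 = (k/(k-1)) * (1 - Sum(p_i*q_i) / Var_total)
= (8/7) * (1 - 1.7588/4.84)
= 1.1429 * 0.6366
KR-20 = 0.7276

0.7276


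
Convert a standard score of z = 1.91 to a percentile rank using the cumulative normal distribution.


CDF(z) = 0.5 * (1 + erf(z/sqrt(2)))
erf(1.3506) = 0.9439
CDF = 0.9719
Percentile rank = 0.9719 * 100 = 97.19

97.19


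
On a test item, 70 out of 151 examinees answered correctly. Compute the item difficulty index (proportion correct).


Item difficulty p = number correct / total examinees
p = 70 / 151
p = 0.4636

0.4636


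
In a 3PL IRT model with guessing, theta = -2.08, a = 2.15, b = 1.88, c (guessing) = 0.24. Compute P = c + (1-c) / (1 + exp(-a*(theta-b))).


logit = 2.15*(-2.08 - 1.88) = -8.514
P* = 1/(1 + exp(--8.514)) = 0.0002
P = 0.24 + (1 - 0.24) * 0.0002
P = 0.2402

0.2402


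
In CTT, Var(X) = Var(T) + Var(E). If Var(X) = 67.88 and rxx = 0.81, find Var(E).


var_true = rxx * var_obs = 0.81 * 67.88 = 54.9828
var_error = var_obs - var_true
var_error = 67.88 - 54.9828
var_error = 12.8972

12.8972


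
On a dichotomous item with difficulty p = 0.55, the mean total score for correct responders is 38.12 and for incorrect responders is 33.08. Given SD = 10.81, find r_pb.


q = 1 - p = 0.45
rpb = ((M1 - M0) / SD) * sqrt(p * q)
rpb = ((38.12 - 33.08) / 10.81) * sqrt(0.55 * 0.45)
rpb = 0.2319

0.2319


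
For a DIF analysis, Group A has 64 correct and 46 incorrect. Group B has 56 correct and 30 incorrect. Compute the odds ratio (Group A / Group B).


Odds_A = 64/46 = 1.3913
Odds_B = 56/30 = 1.8667
OR = Odds_A / Odds_B = 1.3913 / 1.8667
Exactly, OR = (64 * 30) / (46 * 56) = 1920 / 2576
OR = 0.7453

0.7453


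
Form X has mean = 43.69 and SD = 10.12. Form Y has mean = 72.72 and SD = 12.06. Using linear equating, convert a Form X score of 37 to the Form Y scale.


slope = SD_Y / SD_X = 12.06 / 10.12 ~ 1.1917
intercept = mean_Y - slope * mean_X = 72.72 - (12.06 / 10.12) * 43.69 ~ 20.6546
Y = slope * X + intercept. To avoid rounding drift from the rounded slope/intercept, evaluate the equivalent form Y = mean_Y + SD_Y * (X - mean_X) / SD_X at full precision:
Y = 72.72 + 12.06 * (37 - 43.69) / 10.12
Y = 72.72 - 12.06 * 6.69 / 10.12
Y = 72.72 - 80.6814 / 10.12
Y = 72.72 - 7.9725
Y = 64.7475

64.7475


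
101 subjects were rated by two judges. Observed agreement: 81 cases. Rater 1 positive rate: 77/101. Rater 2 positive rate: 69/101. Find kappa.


P_o = 81/101 = 0.80198
P_e = (77*69 + 24*32) / 10201 = 0.596118
kappa = (P_o - P_e) / (1 - P_e)
kappa = (0.80198 - 0.596118) / (1 - 0.596118)
kappa = 0.5097

0.5097


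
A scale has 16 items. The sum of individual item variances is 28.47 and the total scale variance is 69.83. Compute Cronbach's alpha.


alpha = (k/(k-1)) * (1 - sum(si^2)/s_total^2)
= (16/15) * (1 - 28.47/69.83)
alpha = 0.6318

0.6318


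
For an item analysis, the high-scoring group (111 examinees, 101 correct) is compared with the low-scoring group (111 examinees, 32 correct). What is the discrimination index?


p_upper = 101/111 = 0.9099
p_lower = 32/111 = 0.2883
D = 0.9099 - 0.2883 = 0.6216

0.6216


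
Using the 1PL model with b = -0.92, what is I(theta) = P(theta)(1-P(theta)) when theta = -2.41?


P = 1/(1+exp(-(-2.41--0.92))) = 0.1839
I = P*(1-P) = 0.1839 * 0.8161
I = 0.1501

0.1501


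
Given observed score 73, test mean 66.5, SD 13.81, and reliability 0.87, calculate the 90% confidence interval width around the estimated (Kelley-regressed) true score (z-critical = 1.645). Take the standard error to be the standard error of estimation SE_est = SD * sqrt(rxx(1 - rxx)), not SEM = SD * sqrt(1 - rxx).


True score estimate = 0.87*73 + 0.13*66.5 = 72.155
SE_est = SD * sqrt(rxx * (1 - rxx)) = 13.81 * sqrt(0.87 * 0.13) = 13.81 * sqrt(0.1131) = 4.64435
CI = T_est +/- z * SE_est, so width = 2 * z * SE_est = 2 * 1.645 * 4.64435
Width = 15.2799

15.2799


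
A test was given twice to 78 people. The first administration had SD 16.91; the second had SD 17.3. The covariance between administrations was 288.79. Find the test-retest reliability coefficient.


r = cov(X,Y) / (SD_X * SD_Y)
r = 288.79 / (16.91 * 17.3)
r = 288.79 / 292.543
r = 0.9872

0.9872


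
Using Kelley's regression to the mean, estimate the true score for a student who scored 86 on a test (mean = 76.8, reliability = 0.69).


T_est = rxx * X + (1 - rxx) * mean
T_est = 0.69 * 86 + 0.31 * 76.8
T_est = 59.34 + 23.808
T_est = 83.148

83.148


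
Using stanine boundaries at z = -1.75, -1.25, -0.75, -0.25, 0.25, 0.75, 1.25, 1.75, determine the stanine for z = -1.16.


Stanine boundaries: [-1.75, -1.25, -0.75, -0.25, 0.25, 0.75, 1.25, 1.75]
z = -1.16
Check each boundary:
  z >= -1.75 -> could be stanine 2
  z >= -1.25 -> could be stanine 3
  z < -0.75
  z < -0.25
  z < 0.25
  z < 0.75
  z < 1.25
  z < 1.75
Highest qualifying boundary gives stanine = 3

3


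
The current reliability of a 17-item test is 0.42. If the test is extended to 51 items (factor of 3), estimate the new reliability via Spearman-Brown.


r_new = (n * rxx) / (1 + (n-1) * rxx)
r_new = (3 * 0.42) / (1 + 2 * 0.42)
r_new = 1.26 / 1.84
r_new = 0.6848

0.6848


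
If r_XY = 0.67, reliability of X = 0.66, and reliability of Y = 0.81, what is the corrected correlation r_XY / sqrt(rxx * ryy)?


r_corrected = rxy / sqrt(rxx * ryy)
= 0.67 / sqrt(0.66 * 0.81)
= 0.67 / sqrt(0.5346)
= 0.67 / 0.731163
r_corrected = 0.9163

0.9163


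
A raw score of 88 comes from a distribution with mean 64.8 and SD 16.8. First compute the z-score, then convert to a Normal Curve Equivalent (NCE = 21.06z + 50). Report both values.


z = (X - mean) / SD = (88 - 64.8) / 16.8
z = 23.2 / 16.8
z = 1.381
NCE = NCE = 21.06z + 50
Carry z at full precision (z = 23.2 / 16.8) into the conversion:
NCE = 21.06 * (23.2 / 16.8) + 50 = 488.592 / 16.8 + 50
NCE = 29.0829 + 50
NCE = 79.0829

79.0829


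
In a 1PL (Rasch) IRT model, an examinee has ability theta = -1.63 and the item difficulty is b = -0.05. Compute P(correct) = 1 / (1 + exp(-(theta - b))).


theta - b = -1.63 - -0.05 = -1.58
exp(-(theta - b)) = exp(1.58) = 4.855
P = 1 / (1 + 4.855)
P = 0.1708

0.1708


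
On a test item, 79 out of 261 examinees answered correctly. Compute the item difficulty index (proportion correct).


Item difficulty p = number correct / total examinees
p = 79 / 261
p = 0.3027

0.3027


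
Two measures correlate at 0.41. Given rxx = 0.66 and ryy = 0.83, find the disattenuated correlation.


r_corrected = rxy / sqrt(rxx * ryy)
= 0.41 / sqrt(0.66 * 0.83)
= 0.41 / sqrt(0.5478)
= 0.41 / 0.740135
r_corrected = 0.554

0.554


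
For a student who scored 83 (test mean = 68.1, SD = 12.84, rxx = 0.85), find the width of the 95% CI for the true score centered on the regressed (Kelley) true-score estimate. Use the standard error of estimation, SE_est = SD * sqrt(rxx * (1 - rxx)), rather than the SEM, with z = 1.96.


True score estimate = 0.85*83 + 0.15*68.1 = 80.765
SE_est = SD * sqrt(rxx * (1 - rxx)) = 12.84 * sqrt(0.85 * 0.15) = 12.84 * sqrt(0.1275) = 4.584797
CI = T_est +/- z * SE_est, so width = 2 * z * SE_est = 2 * 1.96 * 4.584797
Width = 17.9724

17.9724


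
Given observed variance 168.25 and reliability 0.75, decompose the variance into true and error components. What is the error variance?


var_true = rxx * var_obs = 0.75 * 168.25 = 126.1875
var_error = var_obs - var_true
var_error = 168.25 - 126.1875
var_error = 42.0625

42.0625


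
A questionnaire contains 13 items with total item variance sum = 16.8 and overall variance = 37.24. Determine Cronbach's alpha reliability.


alpha = (k/(k-1)) * (1 - sum(si^2)/s_total^2)
= (13/12) * (1 - 16.8/37.24)
alpha = 0.5946

0.5946


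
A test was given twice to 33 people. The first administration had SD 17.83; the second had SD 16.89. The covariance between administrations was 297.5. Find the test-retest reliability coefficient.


r = cov(X,Y) / (SD_X * SD_Y)
r = 297.5 / (17.83 * 16.89)
r = 297.5 / 301.1487
r = 0.9879

0.9879


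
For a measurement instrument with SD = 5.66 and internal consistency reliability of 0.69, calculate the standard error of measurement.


SEM = SD * sqrt(1 - rxx)
SEM = 5.66 * sqrt(1 - 0.69)
SEM = 5.66 * sqrt(0.31) = 5.66 * 0.556776
SEM = 3.1514

3.1514


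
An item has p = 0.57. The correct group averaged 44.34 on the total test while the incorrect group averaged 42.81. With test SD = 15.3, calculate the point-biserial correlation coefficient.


q = 1 - p = 0.43
rpb = ((M1 - M0) / SD) * sqrt(p * q)
rpb = ((44.34 - 42.81) / 15.3) * sqrt(0.57 * 0.43)
rpb = 0.0495

0.0495


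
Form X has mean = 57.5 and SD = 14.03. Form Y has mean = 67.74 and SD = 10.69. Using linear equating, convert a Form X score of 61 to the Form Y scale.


slope = SD_Y / SD_X = 10.69 / 14.03 ~ 0.7619
intercept = mean_Y - slope * mean_X = 67.74 - (10.69 / 14.03) * 57.5 ~ 23.9285
Y = slope * X + intercept. To avoid rounding drift from the rounded slope/intercept, evaluate the equivalent form Y = mean_Y + SD_Y * (X - mean_X) / SD_X at full precision:
Y = 67.74 + 10.69 * (61 - 57.5) / 14.03
Y = 67.74 + 10.69 * 3.5 / 14.03
Y = 67.74 + 37.415 / 14.03
Y = 67.74 + 2.6668
Y = 70.4068

70.4068


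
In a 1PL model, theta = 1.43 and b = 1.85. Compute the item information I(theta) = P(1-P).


P = 1/(1+exp(-(1.43-1.85))) = 0.3965
I = P*(1-P) = 0.3965 * 0.6035
I = 0.2393

0.2393


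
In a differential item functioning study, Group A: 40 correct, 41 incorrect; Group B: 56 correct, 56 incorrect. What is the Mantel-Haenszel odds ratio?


Odds_A = 40/41 = 0.9756
Odds_B = 56/56 = 1.0
OR = Odds_A / Odds_B = 0.9756 / 1.0
Exactly, OR = (40 * 56) / (41 * 56) = 2240 / 2296
OR = 0.9756

0.9756


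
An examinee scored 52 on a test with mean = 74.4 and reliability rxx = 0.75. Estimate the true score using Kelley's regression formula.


T_est = rxx * X + (1 - rxx) * mean
T_est = 0.75 * 52 + 0.25 * 74.4
T_est = 39.0 + 18.6
T_est = 57.6

57.6


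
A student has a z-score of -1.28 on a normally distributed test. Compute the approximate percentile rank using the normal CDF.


CDF(z) = 0.5 * (1 + erf(z/sqrt(2)))
erf(-0.9051) = -0.7995
CDF = 0.1003
Percentile rank = 0.1003 * 100 = 10.03

10.03


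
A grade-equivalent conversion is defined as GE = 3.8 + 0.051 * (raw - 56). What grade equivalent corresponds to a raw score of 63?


raw - median = 63 - 56 = 7
slope * diff = 0.051 * 7 = 0.357
GE = 3.8 + 0.357
GE = 4.157

4.157


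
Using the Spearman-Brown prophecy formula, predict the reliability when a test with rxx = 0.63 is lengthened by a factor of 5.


r_new = (n * rxx) / (1 + (n-1) * rxx)
r_new = (5 * 0.63) / (1 + 4 * 0.63)
r_new = 3.15 / 3.52
r_new = 0.8949

0.8949


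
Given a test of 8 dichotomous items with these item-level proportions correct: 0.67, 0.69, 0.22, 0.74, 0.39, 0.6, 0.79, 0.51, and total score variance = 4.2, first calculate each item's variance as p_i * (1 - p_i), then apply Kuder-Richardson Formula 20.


For each item, compute p_i * q_i:
  Item 1: 0.67 * 0.33 = 0.2211
  Item 2: 0.69 * 0.31 = 0.2139
  Item 3: 0.22 * 0.78 = 0.1716
  Item 4: 0.74 * 0.26 = 0.1924
  Item 5: 0.39 * 0.61 = 0.2379
  Item 6: 0.6 * 0.4 = 0.24
  Item 7: 0.79 * 0.21 = 0.1659
  Item 8: 0.51 * 0.49 = 0.2499
Sum(p_i * q_i) = 0.2211 + 0.2139 + 0.1716 + 0.1924 + 0.2379 + 0.24 + 0.1659 + 0.2499 = 1.6927
KR-20 = (k/(k-1)) * (1 - Sum(p_i*q_i) / Var_total)
= (8/7) * (1 - 1.6927/4.2)
= 1.1429 * 0.597
KR-20 = 0.6823

0.6823


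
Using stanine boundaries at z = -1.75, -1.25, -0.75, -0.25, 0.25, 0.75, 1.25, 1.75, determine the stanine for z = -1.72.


Stanine boundaries: [-1.75, -1.25, -0.75, -0.25, 0.25, 0.75, 1.25, 1.75]
z = -1.72
Check each boundary:
  z >= -1.75 -> could be stanine 2
  z < -1.25
  z < -0.75
  z < -0.25
  z < 0.25
  z < 0.75
  z < 1.25
  z < 1.75
Highest qualifying boundary gives stanine = 2

2


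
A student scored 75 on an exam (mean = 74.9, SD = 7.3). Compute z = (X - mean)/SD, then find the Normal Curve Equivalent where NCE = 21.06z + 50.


z = (X - mean) / SD = (75 - 74.9) / 7.3
z = 0.1 / 7.3
z = 0.0137
NCE = NCE = 21.06z + 50
Carry z at full precision (z = 0.1 / 7.3) into the conversion:
NCE = 21.06 * (0.1 / 7.3) + 50 = 2.106 / 7.3 + 50
NCE = 0.2885 + 50
NCE = 50.2885

50.2885


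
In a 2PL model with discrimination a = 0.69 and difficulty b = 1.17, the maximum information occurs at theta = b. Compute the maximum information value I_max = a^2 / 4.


For 2PL, max info at theta = b = 1.17
I_max = a^2 / 4 = 0.69^2 / 4
= 0.4761 / 4
I_max = 0.119

0.119


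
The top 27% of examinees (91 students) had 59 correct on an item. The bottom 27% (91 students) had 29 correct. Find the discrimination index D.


p_upper = 59/91 = 0.6484
p_lower = 29/91 = 0.3187
D = 0.6484 - 0.3187 = 0.3297

0.3297


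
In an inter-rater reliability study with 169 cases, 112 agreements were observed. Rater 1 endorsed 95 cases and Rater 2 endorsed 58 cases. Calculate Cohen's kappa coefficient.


P_o = 112/169 = 0.662722
P_e = (95*58 + 74*111) / 28561 = 0.480515
kappa = (P_o - P_e) / (1 - P_e)
kappa = (0.662722 - 0.480515) / (1 - 0.480515)
kappa = 0.3507

0.3507


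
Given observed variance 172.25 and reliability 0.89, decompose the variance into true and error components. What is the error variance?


var_true = rxx * var_obs = 0.89 * 172.25 = 153.3025
var_error = var_obs - var_true
var_error = 172.25 - 153.3025
var_error = 18.9475

18.9475


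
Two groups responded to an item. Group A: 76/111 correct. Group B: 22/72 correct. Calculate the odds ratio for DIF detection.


Odds_A = 76/35 = 2.1714
Odds_B = 22/50 = 0.44
OR = Odds_A / Odds_B = 2.1714 / 0.44
Exactly, OR = (76 * 50) / (35 * 22) = 3800 / 770
OR = 4.9351

4.9351


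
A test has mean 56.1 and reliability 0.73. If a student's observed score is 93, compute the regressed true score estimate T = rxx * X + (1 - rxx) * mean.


T_est = rxx * X + (1 - rxx) * mean
T_est = 0.73 * 93 + 0.27 * 56.1
T_est = 67.89 + 15.147
T_est = 83.037

83.037


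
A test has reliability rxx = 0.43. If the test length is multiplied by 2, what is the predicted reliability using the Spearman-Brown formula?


r_new = (n * rxx) / (1 + (n-1) * rxx)
r_new = (2 * 0.43) / (1 + 1 * 0.43)
r_new = 0.86 / 1.43
r_new = 0.6014

0.6014


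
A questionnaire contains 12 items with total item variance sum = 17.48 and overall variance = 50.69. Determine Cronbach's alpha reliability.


alpha = (k/(k-1)) * (1 - sum(si^2)/s_total^2)
= (12/11) * (1 - 17.48/50.69)
alpha = 0.7147

0.7147


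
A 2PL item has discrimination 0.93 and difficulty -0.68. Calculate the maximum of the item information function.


For 2PL, max info at theta = b = -0.68
I_max = a^2 / 4 = 0.93^2 / 4
= 0.8649 / 4
I_max = 0.2162

0.2162


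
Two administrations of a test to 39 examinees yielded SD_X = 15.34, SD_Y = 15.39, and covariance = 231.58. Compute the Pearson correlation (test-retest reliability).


r = cov(X,Y) / (SD_X * SD_Y)
r = 231.58 / (15.34 * 15.39)
r = 231.58 / 236.0826
r = 0.9809

0.9809


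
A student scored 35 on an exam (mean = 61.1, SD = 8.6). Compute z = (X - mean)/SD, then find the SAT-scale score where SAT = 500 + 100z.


z = (X - mean) / SD = (35 - 61.1) / 8.6
z = -26.1 / 8.6
z = -3.0349
SAT-scale = SAT = 500 + 100z
Carry z at full precision (z = -26.1 / 8.6) into the conversion:
SAT-scale = 500 + 100 * (-26.1 / 8.6) = 500 + -2610 / 8.6
SAT-scale = 500 + -303.4884
SAT-scale = 196.5116

196.5116


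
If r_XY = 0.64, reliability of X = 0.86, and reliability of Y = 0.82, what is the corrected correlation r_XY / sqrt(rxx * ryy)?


r_corrected = rxy / sqrt(rxx * ryy)
= 0.64 / sqrt(0.86 * 0.82)
= 0.64 / sqrt(0.7052)
= 0.64 / 0.839762
r_corrected = 0.7621

0.7621


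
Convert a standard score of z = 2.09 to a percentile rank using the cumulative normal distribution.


CDF(z) = 0.5 * (1 + erf(z/sqrt(2)))
erf(1.4779) = 0.9634
CDF = 0.9817
Percentile rank = 0.9817 * 100 = 98.17

98.17


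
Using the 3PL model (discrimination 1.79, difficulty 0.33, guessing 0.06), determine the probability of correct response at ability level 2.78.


logit = 1.79*(2.78 - 0.33) = 4.3855
P* = 1/(1 + exp(-4.3855)) = 0.9877
P = 0.06 + (1 - 0.06) * 0.9877
P = 0.9884

0.9884


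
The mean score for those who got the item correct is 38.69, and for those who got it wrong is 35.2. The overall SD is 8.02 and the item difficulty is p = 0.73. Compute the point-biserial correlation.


q = 1 - p = 0.27
rpb = ((M1 - M0) / SD) * sqrt(p * q)
rpb = ((38.69 - 35.2) / 8.02) * sqrt(0.73 * 0.27)
rpb = 0.1932

0.1932


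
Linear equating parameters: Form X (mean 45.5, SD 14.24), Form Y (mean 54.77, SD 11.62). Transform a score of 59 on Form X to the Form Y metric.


slope = SD_Y / SD_X = 11.62 / 14.24 ~ 0.816
intercept = mean_Y - slope * mean_X = 54.77 - (11.62 / 14.24) * 45.5 ~ 17.6415
Y = slope * X + intercept. To avoid rounding drift from the rounded slope/intercept, evaluate the equivalent form Y = mean_Y + SD_Y * (X - mean_X) / SD_X at full precision:
Y = 54.77 + 11.62 * (59 - 45.5) / 14.24
Y = 54.77 + 11.62 * 13.5 / 14.24
Y = 54.77 + 156.87 / 14.24
Y = 54.77 + 11.0162
Y = 65.7862

65.7862


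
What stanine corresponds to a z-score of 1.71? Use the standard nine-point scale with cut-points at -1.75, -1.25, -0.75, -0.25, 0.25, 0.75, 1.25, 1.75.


Stanine boundaries: [-1.75, -1.25, -0.75, -0.25, 0.25, 0.75, 1.25, 1.75]
z = 1.71
Check each boundary:
  z >= -1.75 -> could be stanine 2
  z >= -1.25 -> could be stanine 3
  z >= -0.75 -> could be stanine 4
  z >= -0.25 -> could be stanine 5
  z >= 0.25 -> could be stanine 6
  z >= 0.75 -> could be stanine 7
  z >= 1.25 -> could be stanine 8
  z < 1.75
Highest qualifying boundary gives stanine = 8

8


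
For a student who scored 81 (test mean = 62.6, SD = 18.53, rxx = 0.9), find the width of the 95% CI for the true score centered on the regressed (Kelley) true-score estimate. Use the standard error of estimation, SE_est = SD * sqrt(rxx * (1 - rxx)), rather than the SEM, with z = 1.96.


True score estimate = 0.9*81 + 0.1*62.6 = 79.16
SE_est = SD * sqrt(rxx * (1 - rxx)) = 18.53 * sqrt(0.9 * 0.1) = 18.53 * sqrt(0.09) = 5.559
CI = T_est +/- z * SE_est, so width = 2 * z * SE_est = 2 * 1.96 * 5.559
Width = 21.7913

21.7913


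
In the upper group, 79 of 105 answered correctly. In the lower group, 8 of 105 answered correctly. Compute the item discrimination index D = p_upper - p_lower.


p_upper = 79/105 = 0.7524
p_lower = 8/105 = 0.0762
D = 0.7524 - 0.0762 = 0.6762

0.6762


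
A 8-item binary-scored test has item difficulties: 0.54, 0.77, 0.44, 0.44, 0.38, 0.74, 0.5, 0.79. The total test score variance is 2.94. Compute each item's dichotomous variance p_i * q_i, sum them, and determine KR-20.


For each item, compute p_i * q_i:
  Item 1: 0.54 * 0.46 = 0.2484
  Item 2: 0.77 * 0.23 = 0.1771
  Item 3: 0.44 * 0.56 = 0.2464
  Item 4: 0.44 * 0.56 = 0.2464
  Item 5: 0.38 * 0.62 = 0.2356
  Item 6: 0.74 * 0.26 = 0.1924
  Item 7: 0.5 * 0.5 = 0.25
  Item 8: 0.79 * 0.21 = 0.1659
Sum(p_i * q_i) = 0.2484 + 0.1771 + 0.2464 + 0.2464 + 0.2356 + 0.1924 + 0.25 + 0.1659 = 1.7622
KR-20 = (k/(k-1)) * (1 - Sum(p_i*q_i) / Var_total)
= (8/7) * (1 - 1.7622/2.94)
= 1.1429 * 0.4006
KR-20 = 0.4578

0.4578


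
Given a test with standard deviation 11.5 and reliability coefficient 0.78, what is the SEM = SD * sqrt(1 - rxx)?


SEM = SD * sqrt(1 - rxx)
SEM = 11.5 * sqrt(1 - 0.78)
SEM = 11.5 * sqrt(0.22) = 11.5 * 0.469042
SEM = 5.394

5.394


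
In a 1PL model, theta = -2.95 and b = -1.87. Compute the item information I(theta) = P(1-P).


P = 1/(1+exp(-(-2.95--1.87))) = 0.2535
I = P*(1-P) = 0.2535 * 0.7465
I = 0.1892

0.1892


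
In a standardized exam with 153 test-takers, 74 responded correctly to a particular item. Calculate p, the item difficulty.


Item difficulty p = number correct / total examinees
p = 74 / 153
p = 0.4837

0.4837


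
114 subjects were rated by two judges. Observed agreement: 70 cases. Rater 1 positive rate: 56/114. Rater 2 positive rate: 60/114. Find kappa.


P_o = 70/114 = 0.614035
P_e = (56*60 + 58*54) / 12996 = 0.499538
kappa = (P_o - P_e) / (1 - P_e)
kappa = (0.614035 - 0.499538) / (1 - 0.499538)
kappa = 0.2288

0.2288


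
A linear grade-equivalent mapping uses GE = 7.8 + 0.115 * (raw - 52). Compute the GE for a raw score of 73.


raw - median = 73 - 52 = 21
slope * diff = 0.115 * 21 = 2.415
GE = 7.8 + 2.415
GE = 10.215

10.215


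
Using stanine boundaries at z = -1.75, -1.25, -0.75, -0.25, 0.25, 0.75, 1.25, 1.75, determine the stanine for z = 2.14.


Stanine boundaries: [-1.75, -1.25, -0.75, -0.25, 0.25, 0.75, 1.25, 1.75]
z = 2.14
Check each boundary:
  z >= -1.75 -> could be stanine 2
  z >= -1.25 -> could be stanine 3
  z >= -0.75 -> could be stanine 4
  z >= -0.25 -> could be stanine 5
  z >= 0.25 -> could be stanine 6
  z >= 0.75 -> could be stanine 7
  z >= 1.25 -> could be stanine 8
  z >= 1.75 -> could be stanine 9
Highest qualifying boundary gives stanine = 9

9


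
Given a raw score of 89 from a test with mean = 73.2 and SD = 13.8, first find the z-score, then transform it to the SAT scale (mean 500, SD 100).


z = (X - mean) / SD = (89 - 73.2) / 13.8
z = 15.8 / 13.8
z = 1.1449
SAT-scale = SAT = 500 + 100z
Carry z at full precision (z = 15.8 / 13.8) into the conversion:
SAT-scale = 500 + 100 * (15.8 / 13.8) = 500 + 1580 / 13.8
SAT-scale = 500 + 114.4928
SAT-scale = 614.4928

614.4928


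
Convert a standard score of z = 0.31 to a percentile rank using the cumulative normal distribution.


CDF(z) = 0.5 * (1 + erf(z/sqrt(2)))
erf(0.2192) = 0.2434
CDF = 0.6217
Percentile rank = 0.6217 * 100 = 62.17

62.17


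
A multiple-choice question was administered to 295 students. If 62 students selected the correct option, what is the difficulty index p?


Item difficulty p = number correct / total examinees
p = 62 / 295
p = 0.2102

0.2102


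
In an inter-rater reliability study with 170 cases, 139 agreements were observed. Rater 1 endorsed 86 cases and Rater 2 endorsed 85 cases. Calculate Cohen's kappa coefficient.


P_o = 139/170 = 0.817647
P_e = (86*85 + 84*85) / 28900 = 0.5
kappa = (P_o - P_e) / (1 - P_e)
kappa = (0.817647 - 0.5) / (1 - 0.5)
kappa = 0.6353

0.6353


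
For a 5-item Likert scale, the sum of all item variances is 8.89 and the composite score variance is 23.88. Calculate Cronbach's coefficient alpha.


alpha = (k/(k-1)) * (1 - sum(si^2)/s_total^2)
= (5/4) * (1 - 8.89/23.88)
alpha = 0.7847

0.7847


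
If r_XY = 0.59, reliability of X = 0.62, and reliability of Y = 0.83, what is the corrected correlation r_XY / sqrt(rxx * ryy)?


r_corrected = rxy / sqrt(rxx * ryy)
= 0.59 / sqrt(0.62 * 0.83)
= 0.59 / sqrt(0.5146)
= 0.59 / 0.717356
r_corrected = 0.8225

0.8225


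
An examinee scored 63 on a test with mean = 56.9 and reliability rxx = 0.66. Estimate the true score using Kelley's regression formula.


T_est = rxx * X + (1 - rxx) * mean
T_est = 0.66 * 63 + 0.34 * 56.9
T_est = 41.58 + 19.346
T_est = 60.926

60.926


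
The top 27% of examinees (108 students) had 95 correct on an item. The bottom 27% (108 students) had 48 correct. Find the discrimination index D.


p_upper = 95/108 = 0.8796
p_lower = 48/108 = 0.4444
D = 0.8796 - 0.4444 = 0.4352

0.4352


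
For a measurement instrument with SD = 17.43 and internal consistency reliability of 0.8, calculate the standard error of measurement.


SEM = SD * sqrt(1 - rxx)
SEM = 17.43 * sqrt(1 - 0.8)
SEM = 17.43 * sqrt(0.2) = 17.43 * 0.447214
SEM = 7.7949

7.7949


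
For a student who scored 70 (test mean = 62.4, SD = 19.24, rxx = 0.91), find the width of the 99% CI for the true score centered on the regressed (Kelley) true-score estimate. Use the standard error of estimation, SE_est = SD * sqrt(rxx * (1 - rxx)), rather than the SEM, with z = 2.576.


True score estimate = 0.91*70 + 0.09*62.4 = 69.316
SE_est = SD * sqrt(rxx * (1 - rxx)) = 19.24 * sqrt(0.91 * 0.09) = 19.24 * sqrt(0.0819) = 5.506137
CI = T_est +/- z * SE_est, so width = 2 * z * SE_est = 2 * 2.576 * 5.506137
Width = 28.3676

28.3676


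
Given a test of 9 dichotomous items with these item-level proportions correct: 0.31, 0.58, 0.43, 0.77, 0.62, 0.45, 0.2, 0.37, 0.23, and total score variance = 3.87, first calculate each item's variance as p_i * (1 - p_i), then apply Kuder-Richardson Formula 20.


For each item, compute p_i * q_i:
  Item 1: 0.31 * 0.69 = 0.2139
  Item 2: 0.58 * 0.42 = 0.2436
  Item 3: 0.43 * 0.57 = 0.2451
  Item 4: 0.77 * 0.23 = 0.1771
  Item 5: 0.62 * 0.38 = 0.2356
  Item 6: 0.45 * 0.55 = 0.2475
  Item 7: 0.2 * 0.8 = 0.16
  Item 8: 0.37 * 0.63 = 0.2331
  Item 9: 0.23 * 0.77 = 0.1771
Sum(p_i * q_i) = 0.2139 + 0.2436 + 0.2451 + 0.1771 + 0.2356 + 0.2475 + 0.16 + 0.2331 + 0.1771 = 1.933
KR-20 = (k/(k-1)) * (1 - Sum(p_i*q_i) / Var_total)
= (9/8) * (1 - 1.933/3.87)
= 1.125 * 0.5005
KR-20 = 0.5631

0.5631


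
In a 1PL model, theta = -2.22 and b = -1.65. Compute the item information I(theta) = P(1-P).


P = 1/(1+exp(-(-2.22--1.65))) = 0.3612
I = P*(1-P) = 0.3612 * 0.6388
I = 0.2307

0.2307


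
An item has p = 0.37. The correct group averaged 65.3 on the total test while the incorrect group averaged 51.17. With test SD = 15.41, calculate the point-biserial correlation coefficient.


q = 1 - p = 0.63
rpb = ((M1 - M0) / SD) * sqrt(p * q)
rpb = ((65.3 - 51.17) / 15.41) * sqrt(0.37 * 0.63)
rpb = 0.4427

0.4427


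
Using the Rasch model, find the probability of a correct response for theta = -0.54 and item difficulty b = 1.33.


theta - b = -0.54 - 1.33 = -1.87
exp(-(theta - b)) = exp(1.87) = 6.4883
P = 1 / (1 + 6.4883)
P = 0.1335

0.1335


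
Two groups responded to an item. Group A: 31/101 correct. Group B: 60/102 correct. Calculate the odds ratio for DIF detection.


Odds_A = 31/70 = 0.4429
Odds_B = 60/42 = 1.4286
OR = Odds_A / Odds_B = 0.4429 / 1.4286
Exactly, OR = (31 * 42) / (70 * 60) = 1302 / 4200
OR = 0.31

0.31


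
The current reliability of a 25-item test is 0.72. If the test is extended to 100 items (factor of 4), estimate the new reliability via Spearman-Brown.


r_new = (n * rxx) / (1 + (n-1) * rxx)
r_new = (4 * 0.72) / (1 + 3 * 0.72)
r_new = 2.88 / 3.16
r_new = 0.9114

0.9114


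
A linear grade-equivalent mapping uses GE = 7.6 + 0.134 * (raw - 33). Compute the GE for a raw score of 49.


raw - median = 49 - 33 = 16
slope * diff = 0.134 * 16 = 2.144
GE = 7.6 + 2.144
GE = 9.744

9.744


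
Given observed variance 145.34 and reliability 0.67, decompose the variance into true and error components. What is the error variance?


var_true = rxx * var_obs = 0.67 * 145.34 = 97.3778
var_error = var_obs - var_true
var_error = 145.34 - 97.3778
var_error = 47.9622

47.9622


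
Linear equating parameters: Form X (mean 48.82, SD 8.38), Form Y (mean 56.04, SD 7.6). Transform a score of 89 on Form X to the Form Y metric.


slope = SD_Y / SD_X = 7.6 / 8.38 ~ 0.9069
intercept = mean_Y - slope * mean_X = 56.04 - (7.6 / 8.38) * 48.82 ~ 11.7641
Y = slope * X + intercept. To avoid rounding drift from the rounded slope/intercept, evaluate the equivalent form Y = mean_Y + SD_Y * (X - mean_X) / SD_X at full precision:
Y = 56.04 + 7.6 * (89 - 48.82) / 8.38
Y = 56.04 + 7.6 * 40.18 / 8.38
Y = 56.04 + 305.368 / 8.38
Y = 56.04 + 36.4401
Y = 92.4801

92.4801


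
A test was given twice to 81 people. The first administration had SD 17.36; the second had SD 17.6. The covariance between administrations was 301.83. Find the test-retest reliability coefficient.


r = cov(X,Y) / (SD_X * SD_Y)
r = 301.83 / (17.36 * 17.6)
r = 301.83 / 305.536
r = 0.9879

0.9879


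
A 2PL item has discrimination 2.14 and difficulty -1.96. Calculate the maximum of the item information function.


For 2PL, max info at theta = b = -1.96
I_max = a^2 / 4 = 2.14^2 / 4
= 4.5796 / 4
I_max = 1.1449

1.1449


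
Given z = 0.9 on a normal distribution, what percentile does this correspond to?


CDF(z) = 0.5 * (1 + erf(z/sqrt(2)))
erf(0.6364) = 0.6319
CDF = 0.8159
Percentile rank = 0.8159 * 100 = 81.59

81.59


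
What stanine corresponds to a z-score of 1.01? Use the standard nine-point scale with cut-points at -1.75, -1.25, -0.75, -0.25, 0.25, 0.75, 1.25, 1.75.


Stanine boundaries: [-1.75, -1.25, -0.75, -0.25, 0.25, 0.75, 1.25, 1.75]
z = 1.01
Check each boundary:
  z >= -1.75 -> could be stanine 2
  z >= -1.25 -> could be stanine 3
  z >= -0.75 -> could be stanine 4
  z >= -0.25 -> could be stanine 5
  z >= 0.25 -> could be stanine 6
  z >= 0.75 -> could be stanine 7
  z < 1.25
  z < 1.75
Highest qualifying boundary gives stanine = 7

7


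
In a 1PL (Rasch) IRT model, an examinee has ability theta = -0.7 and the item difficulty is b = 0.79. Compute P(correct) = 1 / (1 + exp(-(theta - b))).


theta - b = -0.7 - 0.79 = -1.49
exp(-(theta - b)) = exp(1.49) = 4.4371
P = 1 / (1 + 4.4371)
P = 0.1839

0.1839


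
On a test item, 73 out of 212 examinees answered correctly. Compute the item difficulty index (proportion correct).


Item difficulty p = number correct / total examinees
p = 73 / 212
p = 0.3443

0.3443


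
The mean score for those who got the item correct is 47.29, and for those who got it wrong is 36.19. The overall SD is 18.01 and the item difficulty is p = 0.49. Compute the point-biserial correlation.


q = 1 - p = 0.51
rpb = ((M1 - M0) / SD) * sqrt(p * q)
rpb = ((47.29 - 36.19) / 18.01) * sqrt(0.49 * 0.51)
rpb = 0.3081

0.3081


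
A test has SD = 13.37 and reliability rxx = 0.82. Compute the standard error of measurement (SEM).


SEM = SD * sqrt(1 - rxx)
SEM = 13.37 * sqrt(1 - 0.82)
SEM = 13.37 * sqrt(0.18) = 13.37 * 0.424264
SEM = 5.6724

5.6724


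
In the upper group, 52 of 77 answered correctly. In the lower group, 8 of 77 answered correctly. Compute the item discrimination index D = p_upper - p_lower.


p_upper = 52/77 = 0.6753
p_lower = 8/77 = 0.1039
D = 0.6753 - 0.1039 = 0.5714

0.5714


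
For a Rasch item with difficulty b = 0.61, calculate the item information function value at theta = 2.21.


P = 1/(1+exp(-(2.21-0.61))) = 0.832
I = P*(1-P) = 0.832 * 0.168
I = 0.1398

0.1398


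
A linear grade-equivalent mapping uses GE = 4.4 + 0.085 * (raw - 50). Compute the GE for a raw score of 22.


raw - median = 22 - 50 = -28
slope * diff = 0.085 * -28 = -2.38
GE = 4.4 + -2.38
GE = 2.02

2.02


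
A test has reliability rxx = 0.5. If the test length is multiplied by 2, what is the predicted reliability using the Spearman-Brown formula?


r_new = (n * rxx) / (1 + (n-1) * rxx)
r_new = (2 * 0.5) / (1 + 1 * 0.5)
r_new = 1.0 / 1.5
r_new = 0.6667

0.6667


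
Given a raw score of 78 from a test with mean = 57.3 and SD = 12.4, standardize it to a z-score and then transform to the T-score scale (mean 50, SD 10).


z = (X - mean) / SD = (78 - 57.3) / 12.4
z = 20.7 / 12.4
z = 1.6694
T-score = T = 50 + 10z
Carry z at full precision (z = 20.7 / 12.4) into the conversion:
T-score = 50 + 10 * (20.7 / 12.4) = 50 + 207 / 12.4
T-score = 50 + 16.6935
T-score = 66.6935

66.6935


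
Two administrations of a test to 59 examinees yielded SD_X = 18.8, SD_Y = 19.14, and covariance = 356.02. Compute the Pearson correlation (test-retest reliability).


r = cov(X,Y) / (SD_X * SD_Y)
r = 356.02 / (18.8 * 19.14)
r = 356.02 / 359.832
r = 0.9894

0.9894


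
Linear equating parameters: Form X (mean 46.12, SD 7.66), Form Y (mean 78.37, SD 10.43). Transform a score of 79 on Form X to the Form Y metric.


slope = SD_Y / SD_X = 10.43 / 7.66 ~ 1.3616
intercept = mean_Y - slope * mean_X = 78.37 - (10.43 / 7.66) * 46.12 ~ 15.5721
Y = slope * X + intercept. To avoid rounding drift from the rounded slope/intercept, evaluate the equivalent form Y = mean_Y + SD_Y * (X - mean_X) / SD_X at full precision:
Y = 78.37 + 10.43 * (79 - 46.12) / 7.66
Y = 78.37 + 10.43 * 32.88 / 7.66
Y = 78.37 + 342.9384 / 7.66
Y = 78.37 + 44.77
Y = 123.14

123.14


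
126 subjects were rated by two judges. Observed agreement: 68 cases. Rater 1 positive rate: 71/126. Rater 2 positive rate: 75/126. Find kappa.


P_o = 68/126 = 0.539683
P_e = (71*75 + 55*51) / 15876 = 0.512094
kappa = (P_o - P_e) / (1 - P_e)
kappa = (0.539683 - 0.512094) / (1 - 0.512094)
kappa = 0.0565

0.0565


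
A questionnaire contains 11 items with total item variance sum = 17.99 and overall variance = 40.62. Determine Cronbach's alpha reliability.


alpha = (k/(k-1)) * (1 - sum(si^2)/s_total^2)
= (11/10) * (1 - 17.99/40.62)
alpha = 0.6128

0.6128


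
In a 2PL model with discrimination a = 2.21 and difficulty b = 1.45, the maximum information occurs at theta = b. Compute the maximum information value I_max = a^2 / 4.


For 2PL, max info at theta = b = 1.45
I_max = a^2 / 4 = 2.21^2 / 4
= 4.8841 / 4
I_max = 1.221

1.221


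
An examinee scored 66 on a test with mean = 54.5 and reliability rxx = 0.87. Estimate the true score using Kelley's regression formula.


T_est = rxx * X + (1 - rxx) * mean
T_est = 0.87 * 66 + 0.13 * 54.5
T_est = 57.42 + 7.085
T_est = 64.505

64.505


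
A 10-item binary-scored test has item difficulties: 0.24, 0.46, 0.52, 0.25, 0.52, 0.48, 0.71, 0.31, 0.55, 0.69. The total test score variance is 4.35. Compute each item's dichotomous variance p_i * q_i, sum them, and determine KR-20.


For each item, compute p_i * q_i:
  Item 1: 0.24 * 0.76 = 0.1824
  Item 2: 0.46 * 0.54 = 0.2484
  Item 3: 0.52 * 0.48 = 0.2496
  Item 4: 0.25 * 0.75 = 0.1875
  Item 5: 0.52 * 0.48 = 0.2496
  Item 6: 0.48 * 0.52 = 0.2496
  Item 7: 0.71 * 0.29 = 0.2059
  Item 8: 0.31 * 0.69 = 0.2139
  Item 9: 0.55 * 0.45 = 0.2475
  Item 10: 0.69 * 0.31 = 0.2139
Sum(p_i * q_i) = 0.1824 + 0.2484 + 0.2496 + 0.1875 + 0.2496 + 0.2496 + 0.2059 + 0.2139 + 0.2475 + 0.2139 = 2.2483
KR-20 = (k/(k-1)) * (1 - Sum(p_i*q_i) / Var_total)
= (10/9) * (1 - 2.2483/4.35)
= 1.1111 * 0.4831
KR-20 = 0.5368

0.5368
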